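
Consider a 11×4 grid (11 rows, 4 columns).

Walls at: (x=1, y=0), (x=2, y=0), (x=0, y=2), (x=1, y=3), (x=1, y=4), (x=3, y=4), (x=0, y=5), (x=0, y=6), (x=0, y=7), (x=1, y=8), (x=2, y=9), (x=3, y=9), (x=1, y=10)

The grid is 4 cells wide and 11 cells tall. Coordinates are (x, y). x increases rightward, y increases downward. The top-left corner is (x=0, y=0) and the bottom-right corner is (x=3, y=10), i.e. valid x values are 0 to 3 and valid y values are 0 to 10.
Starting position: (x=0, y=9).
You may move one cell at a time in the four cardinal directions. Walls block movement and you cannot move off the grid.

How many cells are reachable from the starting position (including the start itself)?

BFS flood-fill from (x=0, y=9):
  Distance 0: (x=0, y=9)
  Distance 1: (x=0, y=8), (x=1, y=9), (x=0, y=10)
Total reachable: 4 (grid has 31 open cells total)

Answer: Reachable cells: 4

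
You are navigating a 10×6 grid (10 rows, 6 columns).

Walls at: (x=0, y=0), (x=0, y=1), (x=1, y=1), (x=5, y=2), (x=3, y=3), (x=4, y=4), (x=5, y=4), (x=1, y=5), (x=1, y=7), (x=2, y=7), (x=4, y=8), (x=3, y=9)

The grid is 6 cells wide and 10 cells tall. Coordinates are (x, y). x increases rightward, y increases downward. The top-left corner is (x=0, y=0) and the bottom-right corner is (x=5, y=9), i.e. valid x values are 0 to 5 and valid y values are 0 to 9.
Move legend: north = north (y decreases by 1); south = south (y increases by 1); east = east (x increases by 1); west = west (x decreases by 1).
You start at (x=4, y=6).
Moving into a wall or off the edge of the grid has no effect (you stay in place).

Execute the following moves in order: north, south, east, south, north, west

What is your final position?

Start: (x=4, y=6)
  north (north): (x=4, y=6) -> (x=4, y=5)
  south (south): (x=4, y=5) -> (x=4, y=6)
  east (east): (x=4, y=6) -> (x=5, y=6)
  south (south): (x=5, y=6) -> (x=5, y=7)
  north (north): (x=5, y=7) -> (x=5, y=6)
  west (west): (x=5, y=6) -> (x=4, y=6)
Final: (x=4, y=6)

Answer: Final position: (x=4, y=6)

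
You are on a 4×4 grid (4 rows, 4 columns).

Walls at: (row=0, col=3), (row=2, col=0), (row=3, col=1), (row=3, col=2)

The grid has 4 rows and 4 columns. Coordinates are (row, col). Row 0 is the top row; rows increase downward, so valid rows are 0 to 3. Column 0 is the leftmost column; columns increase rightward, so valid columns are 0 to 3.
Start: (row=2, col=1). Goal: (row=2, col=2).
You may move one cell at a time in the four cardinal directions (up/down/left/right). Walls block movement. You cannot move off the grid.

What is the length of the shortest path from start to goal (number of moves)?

Answer: Shortest path length: 1

Derivation:
BFS from (row=2, col=1) until reaching (row=2, col=2):
  Distance 0: (row=2, col=1)
  Distance 1: (row=1, col=1), (row=2, col=2)  <- goal reached here
One shortest path (1 moves): (row=2, col=1) -> (row=2, col=2)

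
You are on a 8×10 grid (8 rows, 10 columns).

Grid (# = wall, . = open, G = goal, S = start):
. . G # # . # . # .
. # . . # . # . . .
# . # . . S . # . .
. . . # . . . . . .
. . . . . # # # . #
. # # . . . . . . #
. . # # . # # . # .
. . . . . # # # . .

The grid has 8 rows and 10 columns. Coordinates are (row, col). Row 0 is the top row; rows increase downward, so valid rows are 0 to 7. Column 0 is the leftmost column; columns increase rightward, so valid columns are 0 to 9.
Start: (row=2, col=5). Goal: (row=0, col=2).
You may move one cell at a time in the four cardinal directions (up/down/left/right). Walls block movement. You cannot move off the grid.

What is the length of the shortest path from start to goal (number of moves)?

Answer: Shortest path length: 5

Derivation:
BFS from (row=2, col=5) until reaching (row=0, col=2):
  Distance 0: (row=2, col=5)
  Distance 1: (row=1, col=5), (row=2, col=4), (row=2, col=6), (row=3, col=5)
  Distance 2: (row=0, col=5), (row=2, col=3), (row=3, col=4), (row=3, col=6)
  Distance 3: (row=1, col=3), (row=3, col=7), (row=4, col=4)
  Distance 4: (row=1, col=2), (row=3, col=8), (row=4, col=3), (row=5, col=4)
  Distance 5: (row=0, col=2), (row=2, col=8), (row=3, col=9), (row=4, col=2), (row=4, col=8), (row=5, col=3), (row=5, col=5), (row=6, col=4)  <- goal reached here
One shortest path (5 moves): (row=2, col=5) -> (row=2, col=4) -> (row=2, col=3) -> (row=1, col=3) -> (row=1, col=2) -> (row=0, col=2)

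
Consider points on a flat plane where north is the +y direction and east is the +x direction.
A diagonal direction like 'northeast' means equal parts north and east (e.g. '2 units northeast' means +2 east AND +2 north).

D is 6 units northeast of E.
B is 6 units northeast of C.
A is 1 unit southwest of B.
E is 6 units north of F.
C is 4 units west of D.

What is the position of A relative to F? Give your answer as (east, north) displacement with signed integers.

Answer: A is at (east=7, north=17) relative to F.

Derivation:
Place F at the origin (east=0, north=0).
  E is 6 units north of F: delta (east=+0, north=+6); E at (east=0, north=6).
  D is 6 units northeast of E: delta (east=+6, north=+6); D at (east=6, north=12).
  C is 4 units west of D: delta (east=-4, north=+0); C at (east=2, north=12).
  B is 6 units northeast of C: delta (east=+6, north=+6); B at (east=8, north=18).
  A is 1 unit southwest of B: delta (east=-1, north=-1); A at (east=7, north=17).
Therefore A relative to F: (east=7, north=17).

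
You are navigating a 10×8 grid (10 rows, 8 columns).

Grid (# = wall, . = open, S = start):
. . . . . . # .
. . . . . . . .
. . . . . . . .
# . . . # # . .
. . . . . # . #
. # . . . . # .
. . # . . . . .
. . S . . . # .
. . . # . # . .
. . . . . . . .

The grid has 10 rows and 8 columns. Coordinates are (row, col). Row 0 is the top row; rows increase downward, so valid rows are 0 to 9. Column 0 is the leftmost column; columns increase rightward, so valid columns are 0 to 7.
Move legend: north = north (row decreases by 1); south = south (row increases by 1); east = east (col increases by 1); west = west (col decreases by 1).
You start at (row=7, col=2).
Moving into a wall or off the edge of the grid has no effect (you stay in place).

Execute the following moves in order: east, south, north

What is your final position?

Answer: Final position: (row=6, col=3)

Derivation:
Start: (row=7, col=2)
  east (east): (row=7, col=2) -> (row=7, col=3)
  south (south): blocked, stay at (row=7, col=3)
  north (north): (row=7, col=3) -> (row=6, col=3)
Final: (row=6, col=3)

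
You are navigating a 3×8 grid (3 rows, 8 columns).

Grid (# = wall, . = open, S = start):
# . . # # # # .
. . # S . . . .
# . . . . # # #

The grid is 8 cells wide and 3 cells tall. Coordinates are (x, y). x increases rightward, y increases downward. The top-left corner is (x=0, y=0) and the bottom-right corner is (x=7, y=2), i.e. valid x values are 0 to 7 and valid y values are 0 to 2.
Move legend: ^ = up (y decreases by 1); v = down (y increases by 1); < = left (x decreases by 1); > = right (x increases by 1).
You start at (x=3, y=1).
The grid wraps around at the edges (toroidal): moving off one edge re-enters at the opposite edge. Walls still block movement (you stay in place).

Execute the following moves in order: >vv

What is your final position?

Answer: Final position: (x=4, y=2)

Derivation:
Start: (x=3, y=1)
  > (right): (x=3, y=1) -> (x=4, y=1)
  v (down): (x=4, y=1) -> (x=4, y=2)
  v (down): blocked, stay at (x=4, y=2)
Final: (x=4, y=2)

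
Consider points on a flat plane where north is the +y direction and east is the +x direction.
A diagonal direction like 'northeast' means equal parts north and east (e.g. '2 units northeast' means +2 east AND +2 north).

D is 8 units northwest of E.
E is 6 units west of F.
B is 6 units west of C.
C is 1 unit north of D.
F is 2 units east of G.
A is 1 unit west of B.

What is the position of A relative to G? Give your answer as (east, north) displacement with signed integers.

Answer: A is at (east=-19, north=9) relative to G.

Derivation:
Place G at the origin (east=0, north=0).
  F is 2 units east of G: delta (east=+2, north=+0); F at (east=2, north=0).
  E is 6 units west of F: delta (east=-6, north=+0); E at (east=-4, north=0).
  D is 8 units northwest of E: delta (east=-8, north=+8); D at (east=-12, north=8).
  C is 1 unit north of D: delta (east=+0, north=+1); C at (east=-12, north=9).
  B is 6 units west of C: delta (east=-6, north=+0); B at (east=-18, north=9).
  A is 1 unit west of B: delta (east=-1, north=+0); A at (east=-19, north=9).
Therefore A relative to G: (east=-19, north=9).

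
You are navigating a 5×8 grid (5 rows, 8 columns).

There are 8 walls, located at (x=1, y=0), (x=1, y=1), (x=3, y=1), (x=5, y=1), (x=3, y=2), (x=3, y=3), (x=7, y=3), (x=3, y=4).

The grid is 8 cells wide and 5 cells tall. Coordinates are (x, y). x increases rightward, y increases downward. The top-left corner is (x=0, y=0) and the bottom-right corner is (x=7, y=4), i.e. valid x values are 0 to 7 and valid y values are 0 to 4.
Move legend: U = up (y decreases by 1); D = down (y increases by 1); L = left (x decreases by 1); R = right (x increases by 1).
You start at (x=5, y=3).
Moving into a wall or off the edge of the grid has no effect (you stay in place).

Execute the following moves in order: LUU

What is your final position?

Answer: Final position: (x=4, y=1)

Derivation:
Start: (x=5, y=3)
  L (left): (x=5, y=3) -> (x=4, y=3)
  U (up): (x=4, y=3) -> (x=4, y=2)
  U (up): (x=4, y=2) -> (x=4, y=1)
Final: (x=4, y=1)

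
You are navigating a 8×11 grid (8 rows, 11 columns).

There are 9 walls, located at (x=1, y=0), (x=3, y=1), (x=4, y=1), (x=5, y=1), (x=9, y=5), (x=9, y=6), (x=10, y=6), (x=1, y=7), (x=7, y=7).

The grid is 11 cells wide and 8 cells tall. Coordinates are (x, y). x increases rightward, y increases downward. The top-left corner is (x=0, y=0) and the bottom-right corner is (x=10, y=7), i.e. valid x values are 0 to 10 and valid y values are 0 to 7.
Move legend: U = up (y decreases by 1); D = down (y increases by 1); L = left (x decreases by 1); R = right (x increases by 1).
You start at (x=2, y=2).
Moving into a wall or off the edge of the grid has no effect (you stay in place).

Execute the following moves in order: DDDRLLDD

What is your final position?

Start: (x=2, y=2)
  D (down): (x=2, y=2) -> (x=2, y=3)
  D (down): (x=2, y=3) -> (x=2, y=4)
  D (down): (x=2, y=4) -> (x=2, y=5)
  R (right): (x=2, y=5) -> (x=3, y=5)
  L (left): (x=3, y=5) -> (x=2, y=5)
  L (left): (x=2, y=5) -> (x=1, y=5)
  D (down): (x=1, y=5) -> (x=1, y=6)
  D (down): blocked, stay at (x=1, y=6)
Final: (x=1, y=6)

Answer: Final position: (x=1, y=6)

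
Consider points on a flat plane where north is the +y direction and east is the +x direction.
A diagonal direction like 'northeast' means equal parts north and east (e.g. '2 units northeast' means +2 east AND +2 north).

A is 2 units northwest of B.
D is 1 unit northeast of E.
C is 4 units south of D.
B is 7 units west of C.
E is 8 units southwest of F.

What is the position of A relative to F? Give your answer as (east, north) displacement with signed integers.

Place F at the origin (east=0, north=0).
  E is 8 units southwest of F: delta (east=-8, north=-8); E at (east=-8, north=-8).
  D is 1 unit northeast of E: delta (east=+1, north=+1); D at (east=-7, north=-7).
  C is 4 units south of D: delta (east=+0, north=-4); C at (east=-7, north=-11).
  B is 7 units west of C: delta (east=-7, north=+0); B at (east=-14, north=-11).
  A is 2 units northwest of B: delta (east=-2, north=+2); A at (east=-16, north=-9).
Therefore A relative to F: (east=-16, north=-9).

Answer: A is at (east=-16, north=-9) relative to F.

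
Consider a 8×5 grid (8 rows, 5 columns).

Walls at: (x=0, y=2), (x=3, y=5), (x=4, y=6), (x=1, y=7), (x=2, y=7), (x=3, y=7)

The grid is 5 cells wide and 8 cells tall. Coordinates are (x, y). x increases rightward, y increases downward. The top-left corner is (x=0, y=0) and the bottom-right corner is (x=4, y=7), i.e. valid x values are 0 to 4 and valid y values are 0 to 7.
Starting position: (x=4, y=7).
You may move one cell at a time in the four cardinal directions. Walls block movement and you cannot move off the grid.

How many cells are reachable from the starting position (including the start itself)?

Answer: Reachable cells: 1

Derivation:
BFS flood-fill from (x=4, y=7):
  Distance 0: (x=4, y=7)
Total reachable: 1 (grid has 34 open cells total)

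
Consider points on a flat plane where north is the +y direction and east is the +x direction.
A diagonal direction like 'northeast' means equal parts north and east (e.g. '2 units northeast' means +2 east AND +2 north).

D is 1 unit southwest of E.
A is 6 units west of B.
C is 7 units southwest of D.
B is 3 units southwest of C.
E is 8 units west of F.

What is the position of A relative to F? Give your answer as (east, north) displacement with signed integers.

Answer: A is at (east=-25, north=-11) relative to F.

Derivation:
Place F at the origin (east=0, north=0).
  E is 8 units west of F: delta (east=-8, north=+0); E at (east=-8, north=0).
  D is 1 unit southwest of E: delta (east=-1, north=-1); D at (east=-9, north=-1).
  C is 7 units southwest of D: delta (east=-7, north=-7); C at (east=-16, north=-8).
  B is 3 units southwest of C: delta (east=-3, north=-3); B at (east=-19, north=-11).
  A is 6 units west of B: delta (east=-6, north=+0); A at (east=-25, north=-11).
Therefore A relative to F: (east=-25, north=-11).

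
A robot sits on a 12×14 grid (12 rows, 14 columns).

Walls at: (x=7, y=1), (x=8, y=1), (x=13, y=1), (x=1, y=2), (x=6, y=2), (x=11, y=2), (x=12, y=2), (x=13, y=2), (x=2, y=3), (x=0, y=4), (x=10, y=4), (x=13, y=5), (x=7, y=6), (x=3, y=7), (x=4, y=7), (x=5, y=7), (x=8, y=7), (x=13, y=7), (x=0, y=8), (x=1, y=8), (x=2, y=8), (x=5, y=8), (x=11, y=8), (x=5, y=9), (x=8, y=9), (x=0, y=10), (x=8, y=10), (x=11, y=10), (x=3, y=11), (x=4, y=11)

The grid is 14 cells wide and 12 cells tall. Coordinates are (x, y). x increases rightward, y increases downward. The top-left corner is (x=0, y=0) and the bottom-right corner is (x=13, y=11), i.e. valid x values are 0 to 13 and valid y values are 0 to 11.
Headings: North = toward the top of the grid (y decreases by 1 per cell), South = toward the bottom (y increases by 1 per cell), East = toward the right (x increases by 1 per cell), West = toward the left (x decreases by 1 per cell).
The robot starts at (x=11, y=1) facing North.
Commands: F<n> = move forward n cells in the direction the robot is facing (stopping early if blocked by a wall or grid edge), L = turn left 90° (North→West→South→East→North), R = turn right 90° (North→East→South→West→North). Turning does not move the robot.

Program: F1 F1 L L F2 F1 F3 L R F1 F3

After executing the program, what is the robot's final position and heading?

Answer: Final position: (x=11, y=1), facing South

Derivation:
Start: (x=11, y=1), facing North
  F1: move forward 1, now at (x=11, y=0)
  F1: move forward 0/1 (blocked), now at (x=11, y=0)
  L: turn left, now facing West
  L: turn left, now facing South
  F2: move forward 1/2 (blocked), now at (x=11, y=1)
  F1: move forward 0/1 (blocked), now at (x=11, y=1)
  F3: move forward 0/3 (blocked), now at (x=11, y=1)
  L: turn left, now facing East
  R: turn right, now facing South
  F1: move forward 0/1 (blocked), now at (x=11, y=1)
  F3: move forward 0/3 (blocked), now at (x=11, y=1)
Final: (x=11, y=1), facing South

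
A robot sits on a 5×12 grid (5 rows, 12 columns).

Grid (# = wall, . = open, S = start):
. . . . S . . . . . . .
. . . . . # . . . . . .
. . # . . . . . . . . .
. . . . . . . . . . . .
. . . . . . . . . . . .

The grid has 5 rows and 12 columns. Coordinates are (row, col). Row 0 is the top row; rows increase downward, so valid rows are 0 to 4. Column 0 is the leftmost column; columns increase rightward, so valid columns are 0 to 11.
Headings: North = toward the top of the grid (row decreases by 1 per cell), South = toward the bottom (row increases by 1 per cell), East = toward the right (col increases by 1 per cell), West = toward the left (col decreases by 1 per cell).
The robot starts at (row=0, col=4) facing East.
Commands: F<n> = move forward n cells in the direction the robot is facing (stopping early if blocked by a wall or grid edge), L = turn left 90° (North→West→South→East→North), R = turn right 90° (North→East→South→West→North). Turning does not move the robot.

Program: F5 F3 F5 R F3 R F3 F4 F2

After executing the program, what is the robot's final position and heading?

Start: (row=0, col=4), facing East
  F5: move forward 5, now at (row=0, col=9)
  F3: move forward 2/3 (blocked), now at (row=0, col=11)
  F5: move forward 0/5 (blocked), now at (row=0, col=11)
  R: turn right, now facing South
  F3: move forward 3, now at (row=3, col=11)
  R: turn right, now facing West
  F3: move forward 3, now at (row=3, col=8)
  F4: move forward 4, now at (row=3, col=4)
  F2: move forward 2, now at (row=3, col=2)
Final: (row=3, col=2), facing West

Answer: Final position: (row=3, col=2), facing West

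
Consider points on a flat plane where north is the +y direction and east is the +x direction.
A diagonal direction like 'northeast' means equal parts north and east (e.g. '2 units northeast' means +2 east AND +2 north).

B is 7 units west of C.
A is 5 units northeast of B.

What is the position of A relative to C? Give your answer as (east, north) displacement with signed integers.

Place C at the origin (east=0, north=0).
  B is 7 units west of C: delta (east=-7, north=+0); B at (east=-7, north=0).
  A is 5 units northeast of B: delta (east=+5, north=+5); A at (east=-2, north=5).
Therefore A relative to C: (east=-2, north=5).

Answer: A is at (east=-2, north=5) relative to C.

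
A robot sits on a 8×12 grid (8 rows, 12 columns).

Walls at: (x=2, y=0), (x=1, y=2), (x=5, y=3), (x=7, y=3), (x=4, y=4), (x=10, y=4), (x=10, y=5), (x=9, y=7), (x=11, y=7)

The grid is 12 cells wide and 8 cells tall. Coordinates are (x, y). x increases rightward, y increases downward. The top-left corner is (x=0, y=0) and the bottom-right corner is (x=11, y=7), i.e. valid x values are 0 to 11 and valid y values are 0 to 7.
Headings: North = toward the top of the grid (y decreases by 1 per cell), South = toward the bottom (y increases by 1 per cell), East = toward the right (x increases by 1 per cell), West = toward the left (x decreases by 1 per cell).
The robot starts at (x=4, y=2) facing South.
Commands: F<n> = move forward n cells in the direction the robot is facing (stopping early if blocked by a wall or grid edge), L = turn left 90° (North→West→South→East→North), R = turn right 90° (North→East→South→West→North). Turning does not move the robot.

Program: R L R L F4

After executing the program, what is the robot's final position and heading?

Start: (x=4, y=2), facing South
  R: turn right, now facing West
  L: turn left, now facing South
  R: turn right, now facing West
  L: turn left, now facing South
  F4: move forward 1/4 (blocked), now at (x=4, y=3)
Final: (x=4, y=3), facing South

Answer: Final position: (x=4, y=3), facing South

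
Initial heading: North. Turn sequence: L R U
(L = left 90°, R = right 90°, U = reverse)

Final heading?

Answer: Final heading: South

Derivation:
Start: North
  L (left (90° counter-clockwise)) -> West
  R (right (90° clockwise)) -> North
  U (U-turn (180°)) -> South
Final: South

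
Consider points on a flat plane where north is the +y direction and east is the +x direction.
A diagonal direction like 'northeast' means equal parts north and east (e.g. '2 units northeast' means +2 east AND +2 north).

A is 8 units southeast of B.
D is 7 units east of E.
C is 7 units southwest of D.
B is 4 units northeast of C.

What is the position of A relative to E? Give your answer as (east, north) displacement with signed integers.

Place E at the origin (east=0, north=0).
  D is 7 units east of E: delta (east=+7, north=+0); D at (east=7, north=0).
  C is 7 units southwest of D: delta (east=-7, north=-7); C at (east=0, north=-7).
  B is 4 units northeast of C: delta (east=+4, north=+4); B at (east=4, north=-3).
  A is 8 units southeast of B: delta (east=+8, north=-8); A at (east=12, north=-11).
Therefore A relative to E: (east=12, north=-11).

Answer: A is at (east=12, north=-11) relative to E.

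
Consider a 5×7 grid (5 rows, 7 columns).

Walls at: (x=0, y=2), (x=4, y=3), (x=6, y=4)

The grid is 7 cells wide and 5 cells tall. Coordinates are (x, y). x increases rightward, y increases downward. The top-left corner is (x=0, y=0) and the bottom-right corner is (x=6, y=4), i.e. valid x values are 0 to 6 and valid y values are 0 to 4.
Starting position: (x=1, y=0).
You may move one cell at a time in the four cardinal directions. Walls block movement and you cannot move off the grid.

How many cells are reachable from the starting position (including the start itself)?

Answer: Reachable cells: 32

Derivation:
BFS flood-fill from (x=1, y=0):
  Distance 0: (x=1, y=0)
  Distance 1: (x=0, y=0), (x=2, y=0), (x=1, y=1)
  Distance 2: (x=3, y=0), (x=0, y=1), (x=2, y=1), (x=1, y=2)
  Distance 3: (x=4, y=0), (x=3, y=1), (x=2, y=2), (x=1, y=3)
  Distance 4: (x=5, y=0), (x=4, y=1), (x=3, y=2), (x=0, y=3), (x=2, y=3), (x=1, y=4)
  Distance 5: (x=6, y=0), (x=5, y=1), (x=4, y=2), (x=3, y=3), (x=0, y=4), (x=2, y=4)
  Distance 6: (x=6, y=1), (x=5, y=2), (x=3, y=4)
  Distance 7: (x=6, y=2), (x=5, y=3), (x=4, y=4)
  Distance 8: (x=6, y=3), (x=5, y=4)
Total reachable: 32 (grid has 32 open cells total)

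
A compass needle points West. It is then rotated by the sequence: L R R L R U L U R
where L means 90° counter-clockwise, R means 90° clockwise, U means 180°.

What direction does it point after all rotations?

Start: West
  L (left (90° counter-clockwise)) -> South
  R (right (90° clockwise)) -> West
  R (right (90° clockwise)) -> North
  L (left (90° counter-clockwise)) -> West
  R (right (90° clockwise)) -> North
  U (U-turn (180°)) -> South
  L (left (90° counter-clockwise)) -> East
  U (U-turn (180°)) -> West
  R (right (90° clockwise)) -> North
Final: North

Answer: Final heading: North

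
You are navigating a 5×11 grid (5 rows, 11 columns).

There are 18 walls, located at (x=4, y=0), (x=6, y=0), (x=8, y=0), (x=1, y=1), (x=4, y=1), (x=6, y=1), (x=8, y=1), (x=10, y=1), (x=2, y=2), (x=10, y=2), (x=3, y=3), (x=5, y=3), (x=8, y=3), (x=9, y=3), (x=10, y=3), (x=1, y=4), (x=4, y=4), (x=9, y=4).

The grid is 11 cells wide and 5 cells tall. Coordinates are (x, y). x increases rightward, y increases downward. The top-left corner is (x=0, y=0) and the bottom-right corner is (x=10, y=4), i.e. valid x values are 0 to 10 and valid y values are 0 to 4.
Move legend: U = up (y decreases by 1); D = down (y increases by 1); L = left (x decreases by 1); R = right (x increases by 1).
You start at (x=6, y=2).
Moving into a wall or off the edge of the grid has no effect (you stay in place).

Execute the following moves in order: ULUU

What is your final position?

Start: (x=6, y=2)
  U (up): blocked, stay at (x=6, y=2)
  L (left): (x=6, y=2) -> (x=5, y=2)
  U (up): (x=5, y=2) -> (x=5, y=1)
  U (up): (x=5, y=1) -> (x=5, y=0)
Final: (x=5, y=0)

Answer: Final position: (x=5, y=0)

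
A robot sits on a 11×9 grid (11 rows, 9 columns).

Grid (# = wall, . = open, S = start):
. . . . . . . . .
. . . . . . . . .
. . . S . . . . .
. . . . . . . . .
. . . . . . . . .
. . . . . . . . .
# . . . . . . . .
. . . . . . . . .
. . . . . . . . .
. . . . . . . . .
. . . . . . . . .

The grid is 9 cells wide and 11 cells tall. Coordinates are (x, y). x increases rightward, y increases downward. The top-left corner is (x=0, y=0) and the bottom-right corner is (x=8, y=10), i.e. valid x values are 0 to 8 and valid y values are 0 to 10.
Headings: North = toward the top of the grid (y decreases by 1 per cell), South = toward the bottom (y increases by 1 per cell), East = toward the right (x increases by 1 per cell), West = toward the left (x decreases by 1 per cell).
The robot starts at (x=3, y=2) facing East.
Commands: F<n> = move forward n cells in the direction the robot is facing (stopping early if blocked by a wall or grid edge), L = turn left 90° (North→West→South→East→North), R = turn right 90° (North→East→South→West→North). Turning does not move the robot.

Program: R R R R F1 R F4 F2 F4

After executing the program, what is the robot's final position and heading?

Answer: Final position: (x=4, y=10), facing South

Derivation:
Start: (x=3, y=2), facing East
  R: turn right, now facing South
  R: turn right, now facing West
  R: turn right, now facing North
  R: turn right, now facing East
  F1: move forward 1, now at (x=4, y=2)
  R: turn right, now facing South
  F4: move forward 4, now at (x=4, y=6)
  F2: move forward 2, now at (x=4, y=8)
  F4: move forward 2/4 (blocked), now at (x=4, y=10)
Final: (x=4, y=10), facing South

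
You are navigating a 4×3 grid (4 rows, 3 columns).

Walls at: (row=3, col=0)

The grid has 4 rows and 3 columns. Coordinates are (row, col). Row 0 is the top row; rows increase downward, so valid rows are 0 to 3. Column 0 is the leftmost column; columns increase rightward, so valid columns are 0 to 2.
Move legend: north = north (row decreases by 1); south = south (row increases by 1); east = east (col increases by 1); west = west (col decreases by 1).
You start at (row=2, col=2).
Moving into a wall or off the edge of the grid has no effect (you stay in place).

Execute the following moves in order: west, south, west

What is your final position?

Answer: Final position: (row=3, col=1)

Derivation:
Start: (row=2, col=2)
  west (west): (row=2, col=2) -> (row=2, col=1)
  south (south): (row=2, col=1) -> (row=3, col=1)
  west (west): blocked, stay at (row=3, col=1)
Final: (row=3, col=1)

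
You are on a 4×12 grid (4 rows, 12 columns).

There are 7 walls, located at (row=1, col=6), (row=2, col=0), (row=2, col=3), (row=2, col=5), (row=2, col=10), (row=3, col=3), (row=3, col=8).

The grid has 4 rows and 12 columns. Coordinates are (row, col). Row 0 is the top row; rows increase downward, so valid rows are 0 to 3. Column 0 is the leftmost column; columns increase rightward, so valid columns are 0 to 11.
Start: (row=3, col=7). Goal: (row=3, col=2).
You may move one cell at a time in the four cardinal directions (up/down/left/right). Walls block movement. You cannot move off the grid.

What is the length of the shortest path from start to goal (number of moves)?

BFS from (row=3, col=7) until reaching (row=3, col=2):
  Distance 0: (row=3, col=7)
  Distance 1: (row=2, col=7), (row=3, col=6)
  Distance 2: (row=1, col=7), (row=2, col=6), (row=2, col=8), (row=3, col=5)
  Distance 3: (row=0, col=7), (row=1, col=8), (row=2, col=9), (row=3, col=4)
  Distance 4: (row=0, col=6), (row=0, col=8), (row=1, col=9), (row=2, col=4), (row=3, col=9)
  Distance 5: (row=0, col=5), (row=0, col=9), (row=1, col=4), (row=1, col=10), (row=3, col=10)
  Distance 6: (row=0, col=4), (row=0, col=10), (row=1, col=3), (row=1, col=5), (row=1, col=11), (row=3, col=11)
  Distance 7: (row=0, col=3), (row=0, col=11), (row=1, col=2), (row=2, col=11)
  Distance 8: (row=0, col=2), (row=1, col=1), (row=2, col=2)
  Distance 9: (row=0, col=1), (row=1, col=0), (row=2, col=1), (row=3, col=2)  <- goal reached here
One shortest path (9 moves): (row=3, col=7) -> (row=3, col=6) -> (row=3, col=5) -> (row=3, col=4) -> (row=2, col=4) -> (row=1, col=4) -> (row=1, col=3) -> (row=1, col=2) -> (row=2, col=2) -> (row=3, col=2)

Answer: Shortest path length: 9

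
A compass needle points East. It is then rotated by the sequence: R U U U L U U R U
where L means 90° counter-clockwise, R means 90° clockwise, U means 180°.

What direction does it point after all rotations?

Answer: Final heading: South

Derivation:
Start: East
  R (right (90° clockwise)) -> South
  U (U-turn (180°)) -> North
  U (U-turn (180°)) -> South
  U (U-turn (180°)) -> North
  L (left (90° counter-clockwise)) -> West
  U (U-turn (180°)) -> East
  U (U-turn (180°)) -> West
  R (right (90° clockwise)) -> North
  U (U-turn (180°)) -> South
Final: South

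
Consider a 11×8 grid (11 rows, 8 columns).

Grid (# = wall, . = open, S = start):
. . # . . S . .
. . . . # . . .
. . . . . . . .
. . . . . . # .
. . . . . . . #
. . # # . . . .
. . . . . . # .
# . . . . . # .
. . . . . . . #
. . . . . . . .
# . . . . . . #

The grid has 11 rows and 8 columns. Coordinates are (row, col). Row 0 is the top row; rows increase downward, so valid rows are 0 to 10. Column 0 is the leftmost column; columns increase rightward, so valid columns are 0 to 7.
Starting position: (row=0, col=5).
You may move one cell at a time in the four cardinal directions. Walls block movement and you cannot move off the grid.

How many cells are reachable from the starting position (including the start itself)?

Answer: Reachable cells: 76

Derivation:
BFS flood-fill from (row=0, col=5):
  Distance 0: (row=0, col=5)
  Distance 1: (row=0, col=4), (row=0, col=6), (row=1, col=5)
  Distance 2: (row=0, col=3), (row=0, col=7), (row=1, col=6), (row=2, col=5)
  Distance 3: (row=1, col=3), (row=1, col=7), (row=2, col=4), (row=2, col=6), (row=3, col=5)
  Distance 4: (row=1, col=2), (row=2, col=3), (row=2, col=7), (row=3, col=4), (row=4, col=5)
  Distance 5: (row=1, col=1), (row=2, col=2), (row=3, col=3), (row=3, col=7), (row=4, col=4), (row=4, col=6), (row=5, col=5)
  Distance 6: (row=0, col=1), (row=1, col=0), (row=2, col=1), (row=3, col=2), (row=4, col=3), (row=5, col=4), (row=5, col=6), (row=6, col=5)
  Distance 7: (row=0, col=0), (row=2, col=0), (row=3, col=1), (row=4, col=2), (row=5, col=7), (row=6, col=4), (row=7, col=5)
  Distance 8: (row=3, col=0), (row=4, col=1), (row=6, col=3), (row=6, col=7), (row=7, col=4), (row=8, col=5)
  Distance 9: (row=4, col=0), (row=5, col=1), (row=6, col=2), (row=7, col=3), (row=7, col=7), (row=8, col=4), (row=8, col=6), (row=9, col=5)
  Distance 10: (row=5, col=0), (row=6, col=1), (row=7, col=2), (row=8, col=3), (row=9, col=4), (row=9, col=6), (row=10, col=5)
  Distance 11: (row=6, col=0), (row=7, col=1), (row=8, col=2), (row=9, col=3), (row=9, col=7), (row=10, col=4), (row=10, col=6)
  Distance 12: (row=8, col=1), (row=9, col=2), (row=10, col=3)
  Distance 13: (row=8, col=0), (row=9, col=1), (row=10, col=2)
  Distance 14: (row=9, col=0), (row=10, col=1)
Total reachable: 76 (grid has 76 open cells total)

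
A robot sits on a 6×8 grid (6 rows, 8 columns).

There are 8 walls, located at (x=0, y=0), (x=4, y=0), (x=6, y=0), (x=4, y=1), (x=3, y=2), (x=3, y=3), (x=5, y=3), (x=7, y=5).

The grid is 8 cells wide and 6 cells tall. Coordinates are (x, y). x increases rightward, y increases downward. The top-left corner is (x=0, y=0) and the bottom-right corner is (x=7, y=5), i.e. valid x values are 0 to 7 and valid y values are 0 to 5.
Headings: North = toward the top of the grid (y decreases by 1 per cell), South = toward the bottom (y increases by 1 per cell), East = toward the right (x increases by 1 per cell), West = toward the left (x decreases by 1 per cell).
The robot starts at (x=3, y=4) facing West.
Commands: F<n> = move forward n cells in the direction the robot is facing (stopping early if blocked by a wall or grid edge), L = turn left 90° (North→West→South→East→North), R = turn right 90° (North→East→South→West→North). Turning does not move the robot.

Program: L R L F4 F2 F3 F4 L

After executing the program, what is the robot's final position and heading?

Answer: Final position: (x=3, y=5), facing East

Derivation:
Start: (x=3, y=4), facing West
  L: turn left, now facing South
  R: turn right, now facing West
  L: turn left, now facing South
  F4: move forward 1/4 (blocked), now at (x=3, y=5)
  F2: move forward 0/2 (blocked), now at (x=3, y=5)
  F3: move forward 0/3 (blocked), now at (x=3, y=5)
  F4: move forward 0/4 (blocked), now at (x=3, y=5)
  L: turn left, now facing East
Final: (x=3, y=5), facing East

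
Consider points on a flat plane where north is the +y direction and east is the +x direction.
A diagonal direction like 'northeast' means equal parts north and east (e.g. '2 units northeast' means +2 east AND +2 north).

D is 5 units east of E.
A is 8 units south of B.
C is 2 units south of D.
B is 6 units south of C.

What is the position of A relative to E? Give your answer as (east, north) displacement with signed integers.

Place E at the origin (east=0, north=0).
  D is 5 units east of E: delta (east=+5, north=+0); D at (east=5, north=0).
  C is 2 units south of D: delta (east=+0, north=-2); C at (east=5, north=-2).
  B is 6 units south of C: delta (east=+0, north=-6); B at (east=5, north=-8).
  A is 8 units south of B: delta (east=+0, north=-8); A at (east=5, north=-16).
Therefore A relative to E: (east=5, north=-16).

Answer: A is at (east=5, north=-16) relative to E.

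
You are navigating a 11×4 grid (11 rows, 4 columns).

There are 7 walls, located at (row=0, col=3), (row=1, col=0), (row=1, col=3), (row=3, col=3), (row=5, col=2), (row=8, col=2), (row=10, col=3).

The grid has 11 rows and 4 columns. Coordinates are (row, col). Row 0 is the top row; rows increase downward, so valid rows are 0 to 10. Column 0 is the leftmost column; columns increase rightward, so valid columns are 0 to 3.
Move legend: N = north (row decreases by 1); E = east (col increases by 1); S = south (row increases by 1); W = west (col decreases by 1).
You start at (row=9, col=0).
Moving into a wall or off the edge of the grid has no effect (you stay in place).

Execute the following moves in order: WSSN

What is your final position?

Start: (row=9, col=0)
  W (west): blocked, stay at (row=9, col=0)
  S (south): (row=9, col=0) -> (row=10, col=0)
  S (south): blocked, stay at (row=10, col=0)
  N (north): (row=10, col=0) -> (row=9, col=0)
Final: (row=9, col=0)

Answer: Final position: (row=9, col=0)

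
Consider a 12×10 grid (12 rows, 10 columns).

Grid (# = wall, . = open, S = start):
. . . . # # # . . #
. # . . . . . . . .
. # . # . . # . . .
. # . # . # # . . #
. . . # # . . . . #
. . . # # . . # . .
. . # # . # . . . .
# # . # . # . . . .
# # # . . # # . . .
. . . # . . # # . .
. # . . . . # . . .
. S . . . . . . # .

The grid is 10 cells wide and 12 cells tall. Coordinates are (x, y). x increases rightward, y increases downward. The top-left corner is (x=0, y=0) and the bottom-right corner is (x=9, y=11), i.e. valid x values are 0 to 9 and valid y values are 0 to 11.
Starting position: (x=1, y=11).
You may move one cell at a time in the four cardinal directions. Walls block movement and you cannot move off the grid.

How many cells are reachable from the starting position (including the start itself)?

Answer: Reachable cells: 82

Derivation:
BFS flood-fill from (x=1, y=11):
  Distance 0: (x=1, y=11)
  Distance 1: (x=0, y=11), (x=2, y=11)
  Distance 2: (x=0, y=10), (x=2, y=10), (x=3, y=11)
  Distance 3: (x=0, y=9), (x=2, y=9), (x=3, y=10), (x=4, y=11)
  Distance 4: (x=1, y=9), (x=4, y=10), (x=5, y=11)
  Distance 5: (x=4, y=9), (x=5, y=10), (x=6, y=11)
  Distance 6: (x=4, y=8), (x=5, y=9), (x=7, y=11)
  Distance 7: (x=4, y=7), (x=3, y=8), (x=7, y=10)
  Distance 8: (x=4, y=6), (x=8, y=10)
  Distance 9: (x=8, y=9), (x=9, y=10)
  Distance 10: (x=8, y=8), (x=9, y=9), (x=9, y=11)
  Distance 11: (x=8, y=7), (x=7, y=8), (x=9, y=8)
  Distance 12: (x=8, y=6), (x=7, y=7), (x=9, y=7)
  Distance 13: (x=8, y=5), (x=7, y=6), (x=9, y=6), (x=6, y=7)
  Distance 14: (x=8, y=4), (x=9, y=5), (x=6, y=6)
  Distance 15: (x=8, y=3), (x=7, y=4), (x=6, y=5)
  Distance 16: (x=8, y=2), (x=7, y=3), (x=6, y=4), (x=5, y=5)
  Distance 17: (x=8, y=1), (x=7, y=2), (x=9, y=2), (x=5, y=4)
  Distance 18: (x=8, y=0), (x=7, y=1), (x=9, y=1)
  Distance 19: (x=7, y=0), (x=6, y=1)
  Distance 20: (x=5, y=1)
  Distance 21: (x=4, y=1), (x=5, y=2)
  Distance 22: (x=3, y=1), (x=4, y=2)
  Distance 23: (x=3, y=0), (x=2, y=1), (x=4, y=3)
  Distance 24: (x=2, y=0), (x=2, y=2)
  Distance 25: (x=1, y=0), (x=2, y=3)
  Distance 26: (x=0, y=0), (x=2, y=4)
  Distance 27: (x=0, y=1), (x=1, y=4), (x=2, y=5)
  Distance 28: (x=0, y=2), (x=0, y=4), (x=1, y=5)
  Distance 29: (x=0, y=3), (x=0, y=5), (x=1, y=6)
  Distance 30: (x=0, y=6)
Total reachable: 82 (grid has 83 open cells total)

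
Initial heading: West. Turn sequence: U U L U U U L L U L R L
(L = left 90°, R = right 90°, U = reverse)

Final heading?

Start: West
  U (U-turn (180°)) -> East
  U (U-turn (180°)) -> West
  L (left (90° counter-clockwise)) -> South
  U (U-turn (180°)) -> North
  U (U-turn (180°)) -> South
  U (U-turn (180°)) -> North
  L (left (90° counter-clockwise)) -> West
  L (left (90° counter-clockwise)) -> South
  U (U-turn (180°)) -> North
  L (left (90° counter-clockwise)) -> West
  R (right (90° clockwise)) -> North
  L (left (90° counter-clockwise)) -> West
Final: West

Answer: Final heading: West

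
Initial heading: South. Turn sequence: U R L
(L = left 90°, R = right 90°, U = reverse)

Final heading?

Start: South
  U (U-turn (180°)) -> North
  R (right (90° clockwise)) -> East
  L (left (90° counter-clockwise)) -> North
Final: North

Answer: Final heading: North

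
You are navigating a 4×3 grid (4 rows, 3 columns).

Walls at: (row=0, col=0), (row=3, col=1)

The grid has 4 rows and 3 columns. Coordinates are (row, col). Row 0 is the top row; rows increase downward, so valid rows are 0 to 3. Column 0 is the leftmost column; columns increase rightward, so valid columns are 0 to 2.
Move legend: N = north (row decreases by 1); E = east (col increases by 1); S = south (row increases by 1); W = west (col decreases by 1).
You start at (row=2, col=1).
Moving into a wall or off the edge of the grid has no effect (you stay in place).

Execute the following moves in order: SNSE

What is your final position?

Answer: Final position: (row=2, col=2)

Derivation:
Start: (row=2, col=1)
  S (south): blocked, stay at (row=2, col=1)
  N (north): (row=2, col=1) -> (row=1, col=1)
  S (south): (row=1, col=1) -> (row=2, col=1)
  E (east): (row=2, col=1) -> (row=2, col=2)
Final: (row=2, col=2)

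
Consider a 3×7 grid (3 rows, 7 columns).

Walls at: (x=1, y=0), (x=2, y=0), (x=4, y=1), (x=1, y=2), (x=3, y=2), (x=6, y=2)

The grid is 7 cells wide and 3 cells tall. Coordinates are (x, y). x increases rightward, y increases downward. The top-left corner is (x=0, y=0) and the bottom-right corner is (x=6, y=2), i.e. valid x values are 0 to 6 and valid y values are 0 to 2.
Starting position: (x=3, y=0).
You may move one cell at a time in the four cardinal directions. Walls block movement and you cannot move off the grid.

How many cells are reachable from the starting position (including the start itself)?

BFS flood-fill from (x=3, y=0):
  Distance 0: (x=3, y=0)
  Distance 1: (x=4, y=0), (x=3, y=1)
  Distance 2: (x=5, y=0), (x=2, y=1)
  Distance 3: (x=6, y=0), (x=1, y=1), (x=5, y=1), (x=2, y=2)
  Distance 4: (x=0, y=1), (x=6, y=1), (x=5, y=2)
  Distance 5: (x=0, y=0), (x=0, y=2), (x=4, y=2)
Total reachable: 15 (grid has 15 open cells total)

Answer: Reachable cells: 15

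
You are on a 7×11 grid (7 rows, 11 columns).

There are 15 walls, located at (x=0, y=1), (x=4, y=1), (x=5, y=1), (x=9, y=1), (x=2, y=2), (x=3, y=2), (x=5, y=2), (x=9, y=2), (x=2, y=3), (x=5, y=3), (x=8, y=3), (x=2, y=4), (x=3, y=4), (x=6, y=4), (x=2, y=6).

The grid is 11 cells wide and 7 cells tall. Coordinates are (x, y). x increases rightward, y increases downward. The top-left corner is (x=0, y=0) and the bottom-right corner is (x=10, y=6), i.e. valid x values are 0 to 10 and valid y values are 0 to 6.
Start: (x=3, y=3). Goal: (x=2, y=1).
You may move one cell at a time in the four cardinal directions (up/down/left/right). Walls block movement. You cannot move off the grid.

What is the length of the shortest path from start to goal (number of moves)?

BFS from (x=3, y=3) until reaching (x=2, y=1):
  Distance 0: (x=3, y=3)
  Distance 1: (x=4, y=3)
  Distance 2: (x=4, y=2), (x=4, y=4)
  Distance 3: (x=5, y=4), (x=4, y=5)
  Distance 4: (x=3, y=5), (x=5, y=5), (x=4, y=6)
  Distance 5: (x=2, y=5), (x=6, y=5), (x=3, y=6), (x=5, y=6)
  Distance 6: (x=1, y=5), (x=7, y=5), (x=6, y=6)
  Distance 7: (x=1, y=4), (x=7, y=4), (x=0, y=5), (x=8, y=5), (x=1, y=6), (x=7, y=6)
  Distance 8: (x=1, y=3), (x=7, y=3), (x=0, y=4), (x=8, y=4), (x=9, y=5), (x=0, y=6), (x=8, y=6)
  Distance 9: (x=1, y=2), (x=7, y=2), (x=0, y=3), (x=6, y=3), (x=9, y=4), (x=10, y=5), (x=9, y=6)
  Distance 10: (x=1, y=1), (x=7, y=1), (x=0, y=2), (x=6, y=2), (x=8, y=2), (x=9, y=3), (x=10, y=4), (x=10, y=6)
  Distance 11: (x=1, y=0), (x=7, y=0), (x=2, y=1), (x=6, y=1), (x=8, y=1), (x=10, y=3)  <- goal reached here
One shortest path (11 moves): (x=3, y=3) -> (x=4, y=3) -> (x=4, y=4) -> (x=4, y=5) -> (x=3, y=5) -> (x=2, y=5) -> (x=1, y=5) -> (x=1, y=4) -> (x=1, y=3) -> (x=1, y=2) -> (x=1, y=1) -> (x=2, y=1)

Answer: Shortest path length: 11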